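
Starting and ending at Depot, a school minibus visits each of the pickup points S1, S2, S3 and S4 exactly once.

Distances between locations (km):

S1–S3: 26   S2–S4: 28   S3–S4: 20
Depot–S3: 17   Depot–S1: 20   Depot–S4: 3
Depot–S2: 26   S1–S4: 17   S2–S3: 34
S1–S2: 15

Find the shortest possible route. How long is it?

Minimum total distance: 86 km.

There are 12 distinct closed tours to check (reversals are equivalent).
Depot → S1 → S2 → S3 → S4 → Depot: 20+15+34+20+3 = 92
Depot → S1 → S2 → S4 → S3 → Depot: 20+15+28+20+17 = 100
Depot → S1 → S3 → S2 → S4 → Depot: 20+26+34+28+3 = 111
Depot → S1 → S3 → S4 → S2 → Depot: 20+26+20+28+26 = 120
Depot → S1 → S4 → S2 → S3 → Depot: 20+17+28+34+17 = 116
Depot → S1 → S4 → S3 → S2 → Depot: 20+17+20+34+26 = 117
Depot → S2 → S1 → S3 → S4 → Depot: 26+15+26+20+3 = 90
Depot → S2 → S1 → S4 → S3 → Depot: 26+15+17+20+17 = 95
Depot → S2 → S3 → S1 → S4 → Depot: 26+34+26+17+3 = 106
Depot → S2 → S4 → S1 → S3 → Depot: 26+28+17+26+17 = 114
Depot → S3 → S1 → S2 → S4 → Depot: 17+26+15+28+3 = 89
Depot → S3 → S2 → S1 → S4 → Depot: 17+34+15+17+3 = 86
The minimum is 86.
One optimal route: Depot → S3 → S2 → S1 → S4 → Depot (or its reverse).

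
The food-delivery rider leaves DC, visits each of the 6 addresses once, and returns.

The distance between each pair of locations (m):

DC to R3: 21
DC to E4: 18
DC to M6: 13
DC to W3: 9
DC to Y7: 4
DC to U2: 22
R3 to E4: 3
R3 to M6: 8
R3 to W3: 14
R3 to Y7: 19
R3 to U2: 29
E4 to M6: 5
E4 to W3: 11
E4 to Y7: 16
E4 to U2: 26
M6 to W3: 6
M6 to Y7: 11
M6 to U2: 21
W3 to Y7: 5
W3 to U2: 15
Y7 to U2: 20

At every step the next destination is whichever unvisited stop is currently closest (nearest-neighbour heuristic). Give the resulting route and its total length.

From DC: distances to unvisited — Y7=4, W3=9, M6=13, E4=18, R3=21, U2=22. Nearest is Y7 (4).
From Y7: distances to unvisited — W3=5, M6=11, E4=16, R3=19, U2=20. Nearest is W3 (5).
From W3: distances to unvisited — M6=6, E4=11, R3=14, U2=15. Nearest is M6 (6).
From M6: distances to unvisited — E4=5, R3=8, U2=21. Nearest is E4 (5).
From E4: distances to unvisited — R3=3, U2=26. Nearest is R3 (3).
From R3: distances to unvisited — U2=29. Nearest is U2 (29).
Return U2→DC: 22.
Total = 4 + 5 + 6 + 5 + 3 + 29 + 22 = 74.

Total distance 74 m via the nearest-neighbour route DC → Y7 → W3 → M6 → E4 → R3 → U2 → DC.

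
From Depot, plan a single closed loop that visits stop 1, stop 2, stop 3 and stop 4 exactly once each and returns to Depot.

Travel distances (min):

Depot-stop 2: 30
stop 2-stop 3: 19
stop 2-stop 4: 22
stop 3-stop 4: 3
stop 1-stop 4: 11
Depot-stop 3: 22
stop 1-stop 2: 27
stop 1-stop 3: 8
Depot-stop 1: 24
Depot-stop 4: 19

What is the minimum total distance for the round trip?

Depot-stop 1-stop 2-stop 3-stop 4-Depot: 24+27+19+3+19 = 92
Depot-stop 1-stop 2-stop 4-stop 3-Depot: 24+27+22+3+22 = 98
Depot-stop 1-stop 3-stop 2-stop 4-Depot: 24+8+19+22+19 = 92
Depot-stop 1-stop 3-stop 4-stop 2-Depot: 24+8+3+22+30 = 87
Depot-stop 1-stop 4-stop 2-stop 3-Depot: 24+11+22+19+22 = 98
Depot-stop 1-stop 4-stop 3-stop 2-Depot: 24+11+3+19+30 = 87
Depot-stop 2-stop 1-stop 3-stop 4-Depot: 30+27+8+3+19 = 87
Depot-stop 2-stop 1-stop 4-stop 3-Depot: 30+27+11+3+22 = 93
Depot-stop 2-stop 3-stop 1-stop 4-Depot: 30+19+8+11+19 = 87
Depot-stop 2-stop 4-stop 1-stop 3-Depot: 30+22+11+8+22 = 93
Depot-stop 3-stop 1-stop 2-stop 4-Depot: 22+8+27+22+19 = 98
Depot-stop 3-stop 2-stop 1-stop 4-Depot: 22+19+27+11+19 = 98
The minimum is 87.
One optimal route: Depot → stop 1 → stop 3 → stop 4 → stop 2 → Depot (or its reverse).

87 min — the shortest possible round trip.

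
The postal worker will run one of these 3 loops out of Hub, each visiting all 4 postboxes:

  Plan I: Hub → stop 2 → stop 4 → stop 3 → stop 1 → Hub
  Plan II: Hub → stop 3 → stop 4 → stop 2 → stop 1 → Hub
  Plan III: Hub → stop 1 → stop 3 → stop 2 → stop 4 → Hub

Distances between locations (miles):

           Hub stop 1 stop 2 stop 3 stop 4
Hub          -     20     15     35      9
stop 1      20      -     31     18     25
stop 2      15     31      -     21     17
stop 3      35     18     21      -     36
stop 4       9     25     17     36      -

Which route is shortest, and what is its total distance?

Plan I: 15 + 17 + 36 + 18 + 20 = 106
Plan II: 35 + 36 + 17 + 31 + 20 = 139
Plan III: 20 + 18 + 21 + 17 + 9 = 85

85 miles — Plan III is the shortest.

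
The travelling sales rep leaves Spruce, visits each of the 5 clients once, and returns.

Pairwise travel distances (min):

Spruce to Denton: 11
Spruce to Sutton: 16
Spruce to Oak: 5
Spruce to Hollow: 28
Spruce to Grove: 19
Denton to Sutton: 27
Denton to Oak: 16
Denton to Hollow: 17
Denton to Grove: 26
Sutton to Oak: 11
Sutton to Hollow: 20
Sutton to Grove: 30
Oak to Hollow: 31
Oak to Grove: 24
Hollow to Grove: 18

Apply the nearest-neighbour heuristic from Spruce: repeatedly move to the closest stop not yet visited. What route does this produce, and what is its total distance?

From Spruce: distances to unvisited — Oak=5, Denton=11, Sutton=16, Grove=19, Hollow=28. Nearest is Oak (5).
From Oak: distances to unvisited — Sutton=11, Denton=16, Grove=24, Hollow=31. Nearest is Sutton (11).
From Sutton: distances to unvisited — Hollow=20, Denton=27, Grove=30. Nearest is Hollow (20).
From Hollow: distances to unvisited — Denton=17, Grove=18. Nearest is Denton (17).
From Denton: distances to unvisited — Grove=26. Nearest is Grove (26).
Return Grove→Spruce: 19.
Total = 5 + 11 + 20 + 17 + 26 + 19 = 98.

Nearest-neighbour total = 98 min; route Spruce → Oak → Sutton → Hollow → Denton → Grove → Spruce.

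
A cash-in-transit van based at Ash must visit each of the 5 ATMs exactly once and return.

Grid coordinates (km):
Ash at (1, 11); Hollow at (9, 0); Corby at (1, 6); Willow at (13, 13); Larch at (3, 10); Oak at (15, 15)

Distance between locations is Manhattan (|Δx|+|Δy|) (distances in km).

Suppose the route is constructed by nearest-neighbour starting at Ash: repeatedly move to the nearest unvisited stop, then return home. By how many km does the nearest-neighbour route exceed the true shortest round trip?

2 km longer than the optimal tour.

From Ash: Larch=3, Corby=5, Willow=14, Oak=18, Hollow=19 → choose Larch (3).
From Larch: Corby=6, Willow=13, Hollow=16, Oak=17 → choose Corby (6).
From Corby: Hollow=14, Willow=19, Oak=23 → choose Hollow (14).
From Hollow: Willow=17, Oak=21 → choose Willow (17).
From Willow: Oak=4 → choose Oak (4).
NN route Ash → Larch → Corby → Hollow → Willow → Oak → Ash costs 62.
Optimal: Ash → Corby → Hollow → Willow → Oak → Larch → Ash costs 60 (by enumerating all 60 distinct tours).
Excess = 62 − 60 = 2.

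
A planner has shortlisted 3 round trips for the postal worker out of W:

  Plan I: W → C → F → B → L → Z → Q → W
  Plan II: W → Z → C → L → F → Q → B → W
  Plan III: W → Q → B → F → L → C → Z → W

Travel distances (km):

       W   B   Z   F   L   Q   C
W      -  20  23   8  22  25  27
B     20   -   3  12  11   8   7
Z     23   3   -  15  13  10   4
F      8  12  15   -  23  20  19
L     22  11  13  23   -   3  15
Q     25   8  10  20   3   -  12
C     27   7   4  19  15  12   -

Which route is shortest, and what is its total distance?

Plan I: 27 + 19 + 12 + 11 + 13 + 10 + 25 = 117
Plan II: 23 + 4 + 15 + 23 + 20 + 8 + 20 = 113
Plan III: 25 + 8 + 12 + 23 + 15 + 4 + 23 = 110

110 km — Plan III is the shortest.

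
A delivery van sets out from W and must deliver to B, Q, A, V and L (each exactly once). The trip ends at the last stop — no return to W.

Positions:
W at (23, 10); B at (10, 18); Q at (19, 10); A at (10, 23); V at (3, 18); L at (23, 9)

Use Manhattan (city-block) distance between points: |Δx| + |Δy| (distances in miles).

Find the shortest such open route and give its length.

There are 5! = 120 possible orderings.
W → B → Q → A → V → L: 21+17+22+12+29 = 101
W → B → Q → A → L → V: 21+17+22+27+29 = 116
W → B → Q → V → A → L: 21+17+24+12+27 = 101
W → B → Q → V → L → A: 21+17+24+29+27 = 118
W → B → Q → L → A → V: 21+17+5+27+12 = 82
W → B → Q → L → V → A: 21+17+5+29+12 = 84
W → B → A → Q → V → L: 21+5+22+24+29 = 101
W → B → A → Q → L → V: 21+5+22+5+29 = 82
W → B → A → V → Q → L: 21+5+12+24+5 = 67
W → B → A → V → L → Q: 21+5+12+29+5 = 72
W → B → A → L → Q → V: 21+5+27+5+24 = 82
W → B → A → L → V → Q: 21+5+27+29+24 = 106
W → B → V → Q → A → L: 21+7+24+22+27 = 101
W → B → V → Q → L → A: 21+7+24+5+27 = 84
… (106 more)
W → L → Q → B → A → V: 1+5+17+5+12 = 40  ← best
The minimum is 40.
One shortest path: W → L → Q → B → A → V.

Minimum one-way distance = 40 miles.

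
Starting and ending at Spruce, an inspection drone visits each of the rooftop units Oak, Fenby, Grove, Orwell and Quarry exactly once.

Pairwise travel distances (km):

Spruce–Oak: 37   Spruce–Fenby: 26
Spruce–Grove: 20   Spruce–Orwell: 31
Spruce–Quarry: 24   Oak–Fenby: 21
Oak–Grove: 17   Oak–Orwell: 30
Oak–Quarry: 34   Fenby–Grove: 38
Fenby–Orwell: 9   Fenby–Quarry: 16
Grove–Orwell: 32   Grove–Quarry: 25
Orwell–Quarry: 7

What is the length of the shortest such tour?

Shortest round trip = 98 km.

With 5 stops there are 5!/2 = 60 distinct round trips (a route and its reverse cost the same).
Spruce - Oak - Fenby - Grove - Orwell - Quarry - Spruce: 37+21+38+32+7+24 = 159
Spruce - Oak - Fenby - Grove - Quarry - Orwell - Spruce: 37+21+38+25+7+31 = 159
Spruce - Oak - Fenby - Orwell - Grove - Quarry - Spruce: 37+21+9+32+25+24 = 148
Spruce - Oak - Fenby - Orwell - Quarry - Grove - Spruce: 37+21+9+7+25+20 = 119
Spruce - Oak - Fenby - Quarry - Grove - Orwell - Spruce: 37+21+16+25+32+31 = 162
Spruce - Oak - Fenby - Quarry - Orwell - Grove - Spruce: 37+21+16+7+32+20 = 133
Spruce - Oak - Grove - Fenby - Orwell - Quarry - Spruce: 37+17+38+9+7+24 = 132
Spruce - Oak - Grove - Fenby - Quarry - Orwell - Spruce: 37+17+38+16+7+31 = 146
Spruce - Oak - Grove - Orwell - Fenby - Quarry - Spruce: 37+17+32+9+16+24 = 135
Spruce - Oak - Grove - Orwell - Quarry - Fenby - Spruce: 37+17+32+7+16+26 = 135
Spruce - Oak - Grove - Quarry - Fenby - Orwell - Spruce: 37+17+25+16+9+31 = 135
Spruce - Oak - Grove - Quarry - Orwell - Fenby - Spruce: 37+17+25+7+9+26 = 121
Spruce - Oak - Orwell - Fenby - Grove - Quarry - Spruce: 37+30+9+38+25+24 = 163
Spruce - Oak - Orwell - Fenby - Quarry - Grove - Spruce: 37+30+9+16+25+20 = 137
… (46 more)
Spruce - Grove - Oak - Fenby - Orwell - Quarry - Spruce: 20+17+21+9+7+24 = 98  ← best
The minimum is 98.
One optimal route: Spruce → Grove → Oak → Fenby → Orwell → Quarry → Spruce (or its reverse).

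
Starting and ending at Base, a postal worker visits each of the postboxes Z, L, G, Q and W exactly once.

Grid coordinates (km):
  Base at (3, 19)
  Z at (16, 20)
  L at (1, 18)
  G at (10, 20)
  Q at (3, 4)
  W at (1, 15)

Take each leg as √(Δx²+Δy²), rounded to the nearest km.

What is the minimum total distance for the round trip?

With 5 stops there are 5!/2 = 60 distinct round trips (a route and its reverse cost the same).
Base→Z→L→G→Q→W→Base: 13+15+9+17+11+4 = 69
Base→Z→L→G→W→Q→Base: 13+15+9+10+11+15 = 73
Base→Z→L→Q→G→W→Base: 13+15+14+17+10+4 = 73
Base→Z→L→Q→W→G→Base: 13+15+14+11+10+7 = 70
Base→Z→L→W→G→Q→Base: 13+15+3+10+17+15 = 73
Base→Z→L→W→Q→G→Base: 13+15+3+11+17+7 = 66
Base→Z→G→L→Q→W→Base: 13+6+9+14+11+4 = 57
Base→Z→G→L→W→Q→Base: 13+6+9+3+11+15 = 57
Base→Z→G→Q→L→W→Base: 13+6+17+14+3+4 = 57
Base→Z→G→Q→W→L→Base: 13+6+17+11+3+2 = 52
Base→Z→G→W→L→Q→Base: 13+6+10+3+14+15 = 61
Base→Z→G→W→Q→L→Base: 13+6+10+11+14+2 = 56
Base→Z→Q→L→G→W→Base: 13+21+14+9+10+4 = 71
Base→Z→Q→L→W→G→Base: 13+21+14+3+10+7 = 68
… (46 more)
Base→L→W→Q→Z→G→Base: 2+3+11+21+6+7 = 50  ← best
The minimum is 50.
One optimal route: Base → L → W → Q → Z → G → Base (or its reverse).

Minimum total distance: 50 km.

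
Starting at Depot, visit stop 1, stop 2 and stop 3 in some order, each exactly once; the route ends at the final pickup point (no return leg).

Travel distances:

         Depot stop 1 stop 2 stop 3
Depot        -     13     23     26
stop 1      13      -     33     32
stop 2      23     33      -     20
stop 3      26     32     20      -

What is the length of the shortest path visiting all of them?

There are 3! = 6 possible orderings.
Depot - stop 1 - stop 2 - stop 3: 13+33+20 = 66
Depot - stop 1 - stop 3 - stop 2: 13+32+20 = 65
Depot - stop 2 - stop 1 - stop 3: 23+33+32 = 88
Depot - stop 2 - stop 3 - stop 1: 23+20+32 = 75
Depot - stop 3 - stop 1 - stop 2: 26+32+33 = 91
Depot - stop 3 - stop 2 - stop 1: 26+20+33 = 79
The minimum is 65.
One shortest path: Depot → stop 1 → stop 3 → stop 2.

Shortest open route: 65.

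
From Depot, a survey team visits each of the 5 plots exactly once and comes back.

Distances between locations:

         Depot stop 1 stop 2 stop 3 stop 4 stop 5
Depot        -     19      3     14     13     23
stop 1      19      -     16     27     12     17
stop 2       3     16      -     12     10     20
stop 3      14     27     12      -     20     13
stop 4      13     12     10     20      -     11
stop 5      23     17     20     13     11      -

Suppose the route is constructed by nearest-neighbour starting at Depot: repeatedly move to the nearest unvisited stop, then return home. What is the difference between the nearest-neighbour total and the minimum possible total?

From Depot: stop 2=3, stop 4=13, stop 3=14, stop 1=19, stop 5=23 → choose stop 2 (3).
From stop 2: stop 4=10, stop 3=12, stop 1=16, stop 5=20 → choose stop 4 (10).
From stop 4: stop 5=11, stop 1=12, stop 3=20 → choose stop 5 (11).
From stop 5: stop 3=13, stop 1=17 → choose stop 3 (13).
From stop 3: stop 1=27 → choose stop 1 (27).
NN route Depot → stop 2 → stop 4 → stop 5 → stop 3 → stop 1 → Depot costs 83.
Optimal: Depot → stop 2 → stop 1 → stop 4 → stop 5 → stop 3 → Depot costs 69 (by enumerating all 60 distinct tours).
Excess = 83 − 69 = 14.

Excess over optimum: 14.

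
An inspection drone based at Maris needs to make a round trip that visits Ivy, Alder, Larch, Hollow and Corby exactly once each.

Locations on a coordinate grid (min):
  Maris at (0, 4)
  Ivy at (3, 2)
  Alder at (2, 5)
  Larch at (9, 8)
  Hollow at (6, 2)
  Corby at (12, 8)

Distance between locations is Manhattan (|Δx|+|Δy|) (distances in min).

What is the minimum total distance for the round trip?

With 5 stops there are 5!/2 = 60 distinct round trips (a route and its reverse cost the same).
Maris-Ivy-Alder-Larch-Hollow-Corby-Maris: 5+4+10+9+12+16 = 56
Maris-Ivy-Alder-Larch-Corby-Hollow-Maris: 5+4+10+3+12+8 = 42
Maris-Ivy-Alder-Hollow-Larch-Corby-Maris: 5+4+7+9+3+16 = 44
Maris-Ivy-Alder-Hollow-Corby-Larch-Maris: 5+4+7+12+3+13 = 44
Maris-Ivy-Alder-Corby-Larch-Hollow-Maris: 5+4+13+3+9+8 = 42
Maris-Ivy-Alder-Corby-Hollow-Larch-Maris: 5+4+13+12+9+13 = 56
Maris-Ivy-Larch-Alder-Hollow-Corby-Maris: 5+12+10+7+12+16 = 62
Maris-Ivy-Larch-Alder-Corby-Hollow-Maris: 5+12+10+13+12+8 = 60
Maris-Ivy-Larch-Hollow-Alder-Corby-Maris: 5+12+9+7+13+16 = 62
Maris-Ivy-Larch-Hollow-Corby-Alder-Maris: 5+12+9+12+13+3 = 54
Maris-Ivy-Larch-Corby-Alder-Hollow-Maris: 5+12+3+13+7+8 = 48
Maris-Ivy-Larch-Corby-Hollow-Alder-Maris: 5+12+3+12+7+3 = 42
Maris-Ivy-Hollow-Alder-Larch-Corby-Maris: 5+3+7+10+3+16 = 44
Maris-Ivy-Hollow-Alder-Corby-Larch-Maris: 5+3+7+13+3+13 = 44
… (46 more)
Maris-Ivy-Hollow-Larch-Corby-Alder-Maris: 5+3+9+3+13+3 = 36  ← best
The minimum is 36.
One optimal route: Maris → Ivy → Hollow → Larch → Corby → Alder → Maris (or its reverse).

Minimum total distance: 36 min.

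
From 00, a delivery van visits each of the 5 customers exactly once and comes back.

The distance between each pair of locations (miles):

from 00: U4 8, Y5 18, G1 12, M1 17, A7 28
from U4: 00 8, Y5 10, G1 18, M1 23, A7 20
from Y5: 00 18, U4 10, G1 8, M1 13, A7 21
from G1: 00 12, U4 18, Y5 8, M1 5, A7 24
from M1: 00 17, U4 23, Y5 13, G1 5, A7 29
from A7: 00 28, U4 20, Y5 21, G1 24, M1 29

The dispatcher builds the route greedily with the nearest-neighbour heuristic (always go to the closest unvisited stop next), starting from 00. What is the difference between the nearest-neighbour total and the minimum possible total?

00: U4=8, G1=12, M1=17, Y5=18, A7=28 ⇒ U4
U4: Y5=10, G1=18, A7=20, M1=23 ⇒ Y5
Y5: G1=8, M1=13, A7=21 ⇒ G1
G1: M1=5, A7=24 ⇒ M1
M1: A7=29 ⇒ A7
NN route 00 → U4 → Y5 → G1 → M1 → A7 → 00 costs 88.
Optimal: 00 → U4 → A7 → Y5 → G1 → M1 → 00 costs 79 (by enumerating all 60 distinct tours).
Excess = 88 − 79 = 9.

The nearest-neighbour route is 9 miles longer than optimal.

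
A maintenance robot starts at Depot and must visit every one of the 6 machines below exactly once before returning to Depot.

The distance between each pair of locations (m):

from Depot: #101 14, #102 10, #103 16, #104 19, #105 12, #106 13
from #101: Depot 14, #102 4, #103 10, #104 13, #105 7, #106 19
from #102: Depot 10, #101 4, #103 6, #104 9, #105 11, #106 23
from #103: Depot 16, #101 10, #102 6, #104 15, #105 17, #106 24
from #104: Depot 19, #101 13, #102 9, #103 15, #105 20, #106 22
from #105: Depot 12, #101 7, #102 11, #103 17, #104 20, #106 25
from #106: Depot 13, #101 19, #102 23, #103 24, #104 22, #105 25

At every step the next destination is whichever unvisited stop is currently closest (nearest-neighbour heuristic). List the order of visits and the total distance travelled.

Total distance 88 m via the nearest-neighbour route Depot → #102 → #101 → #105 → #103 → #104 → #106 → Depot.

Depot → [#102:10 / #105:12 / #106:13 / #101:14 / #103:16 / #104:19] → #102 (10)
#102 → [#101:4 / #103:6 / #104:9 / #105:11 / #106:23] → #101 (4)
#101 → [#105:7 / #103:10 / #104:13 / #106:19] → #105 (7)
#105 → [#103:17 / #104:20 / #106:25] → #103 (17)
#103 → [#104:15 / #106:24] → #104 (15)
#104 → [#106:22] → #106 (22)
Return #106→Depot: 13.
Total = 10 + 4 + 7 + 17 + 15 + 22 + 13 = 88.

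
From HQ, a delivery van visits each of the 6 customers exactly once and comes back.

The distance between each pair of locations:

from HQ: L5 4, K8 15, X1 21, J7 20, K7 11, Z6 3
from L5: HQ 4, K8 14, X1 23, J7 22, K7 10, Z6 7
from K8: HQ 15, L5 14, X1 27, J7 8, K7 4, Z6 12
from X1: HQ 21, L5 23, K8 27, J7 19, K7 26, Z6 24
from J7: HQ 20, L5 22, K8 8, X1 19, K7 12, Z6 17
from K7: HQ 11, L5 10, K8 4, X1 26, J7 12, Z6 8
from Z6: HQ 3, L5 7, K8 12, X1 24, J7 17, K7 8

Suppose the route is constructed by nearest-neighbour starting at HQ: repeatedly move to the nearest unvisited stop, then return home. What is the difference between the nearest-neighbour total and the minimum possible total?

From HQ: Z6=3, L5=4, K7=11, K8=15, J7=20, X1=21 → choose Z6 (3).
From Z6: L5=7, K7=8, K8=12, J7=17, X1=24 → choose L5 (7).
From L5: K7=10, K8=14, J7=22, X1=23 → choose K7 (10).
From K7: K8=4, J7=12, X1=26 → choose K8 (4).
From K8: J7=8, X1=27 → choose J7 (8).
From J7: X1=19 → choose X1 (19).
NN route HQ → Z6 → L5 → K7 → K8 → J7 → X1 → HQ costs 72.
Optimal: HQ → L5 → X1 → J7 → K8 → K7 → Z6 → HQ costs 69 (by enumerating all 360 distinct tours).
Excess = 72 − 69 = 3.

3 longer than the optimal tour.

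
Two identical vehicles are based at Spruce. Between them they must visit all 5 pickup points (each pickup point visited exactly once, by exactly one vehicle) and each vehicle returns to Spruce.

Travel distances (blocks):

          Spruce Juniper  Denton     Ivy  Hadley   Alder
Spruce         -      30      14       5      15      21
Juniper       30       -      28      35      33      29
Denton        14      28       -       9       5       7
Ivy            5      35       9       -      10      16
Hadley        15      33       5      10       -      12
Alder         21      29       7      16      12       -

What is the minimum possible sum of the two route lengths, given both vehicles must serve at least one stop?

96 blocks — the smallest possible combined total.

There are 2^4 − 1 = 15 ways to divide the 5 stops into two non-empty groups. For each, the best each vehicle can do is its own shortest tour through its group:
  {Juniper} + {Denton, Ivy, Hadley, Alder}: 60 + 48 = 108
  {Denton} + {Juniper, Ivy, Hadley, Alder}: 28 + 86 = 114
  {Juniper, Denton} + {Ivy, Hadley, Alder}: 72 + 48 = 120
  {Ivy} + {Juniper, Denton, Hadley, Alder}: 10 + 86 = 96
  {Juniper, Ivy} + {Denton, Hadley, Alder}: 70 + 48 = 118
  {Denton, Ivy} + {Juniper, Hadley, Alder}: 28 + 86 = 114
  … (15 splits in total)
Best: vehicle 1 Spruce → Ivy → Spruce = 10; vehicle 2 Spruce → Juniper → Alder → Denton → Hadley → Spruce = 86; combined 96.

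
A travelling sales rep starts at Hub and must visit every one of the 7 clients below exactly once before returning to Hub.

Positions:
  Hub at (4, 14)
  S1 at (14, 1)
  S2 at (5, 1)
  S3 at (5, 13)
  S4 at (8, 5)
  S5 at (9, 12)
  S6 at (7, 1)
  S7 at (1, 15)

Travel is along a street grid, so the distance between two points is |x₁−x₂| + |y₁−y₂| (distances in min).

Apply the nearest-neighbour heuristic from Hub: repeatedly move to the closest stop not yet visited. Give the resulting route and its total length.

At Hub the remaining stops are S3 2, S7 4, S5 7, S4 13, S2 14, S6 16, S1 23; go to S3.
At S3 the remaining stops are S5 5, S7 6, S4 11, S2 12, S6 14, S1 21; go to S5.
At S5 the remaining stops are S4 8, S7 11, S6 13, S2 15, S1 16; go to S4.
At S4 the remaining stops are S6 5, S2 7, S1 10, S7 17; go to S6.
At S6 the remaining stops are S2 2, S1 7, S7 20; go to S2.
At S2 the remaining stops are S1 9, S7 18; go to S1.
At S1 the remaining stops are S7 27; go to S7.
Return S7→Hub: 4.
Total = 2 + 5 + 8 + 5 + 2 + 9 + 27 + 4 = 62.

Nearest-neighbour total = 62 min; route Hub → S3 → S5 → S4 → S6 → S2 → S1 → S7 → Hub.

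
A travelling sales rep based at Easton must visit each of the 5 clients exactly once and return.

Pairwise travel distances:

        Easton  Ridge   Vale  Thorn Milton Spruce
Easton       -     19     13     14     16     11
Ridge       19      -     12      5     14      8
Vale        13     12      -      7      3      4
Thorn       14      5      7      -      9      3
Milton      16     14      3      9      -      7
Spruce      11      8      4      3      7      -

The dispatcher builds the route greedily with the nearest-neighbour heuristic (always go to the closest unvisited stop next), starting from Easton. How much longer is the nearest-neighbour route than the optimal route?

Easton: Spruce=11, Vale=13, Thorn=14, Milton=16, Ridge=19 ⇒ Spruce
Spruce: Thorn=3, Vale=4, Milton=7, Ridge=8 ⇒ Thorn
Thorn: Ridge=5, Vale=7, Milton=9 ⇒ Ridge
Ridge: Vale=12, Milton=14 ⇒ Vale
Vale: Milton=3 ⇒ Milton
NN route Easton → Spruce → Thorn → Ridge → Vale → Milton → Easton costs 50.
Optimal: Easton → Vale → Milton → Ridge → Thorn → Spruce → Easton costs 49 (by enumerating all 60 distinct tours).
Excess = 50 − 49 = 1.

Excess over optimum: 1.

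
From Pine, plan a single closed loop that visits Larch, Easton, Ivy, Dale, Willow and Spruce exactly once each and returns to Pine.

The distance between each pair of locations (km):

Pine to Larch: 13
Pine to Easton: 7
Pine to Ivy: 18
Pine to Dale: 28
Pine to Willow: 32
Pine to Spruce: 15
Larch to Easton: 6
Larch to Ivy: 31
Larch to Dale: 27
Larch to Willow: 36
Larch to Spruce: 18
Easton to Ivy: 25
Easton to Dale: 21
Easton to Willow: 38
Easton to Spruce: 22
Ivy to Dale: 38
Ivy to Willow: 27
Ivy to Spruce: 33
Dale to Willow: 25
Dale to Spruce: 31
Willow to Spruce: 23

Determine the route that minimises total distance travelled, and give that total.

There are 360 distinct closed tours to check (reversals are equivalent).
Pine-Larch-Easton-Ivy-Dale-Willow-Spruce-Pine: 13+6+25+38+25+23+15 = 145
Pine-Larch-Easton-Ivy-Dale-Spruce-Willow-Pine: 13+6+25+38+31+23+32 = 168
Pine-Larch-Easton-Ivy-Willow-Dale-Spruce-Pine: 13+6+25+27+25+31+15 = 142
Pine-Larch-Easton-Ivy-Willow-Spruce-Dale-Pine: 13+6+25+27+23+31+28 = 153
Pine-Larch-Easton-Ivy-Spruce-Dale-Willow-Pine: 13+6+25+33+31+25+32 = 165
Pine-Larch-Easton-Ivy-Spruce-Willow-Dale-Pine: 13+6+25+33+23+25+28 = 153
Pine-Larch-Easton-Dale-Ivy-Willow-Spruce-Pine: 13+6+21+38+27+23+15 = 143
Pine-Larch-Easton-Dale-Ivy-Spruce-Willow-Pine: 13+6+21+38+33+23+32 = 166
… (352 more)
Pine-Ivy-Willow-Dale-Easton-Larch-Spruce-Pine: 18+27+25+21+6+18+15 = 130  ← best
The minimum is 130.
One optimal route: Pine → Ivy → Willow → Dale → Easton → Larch → Spruce → Pine (or its reverse).

Shortest round trip = 130 km.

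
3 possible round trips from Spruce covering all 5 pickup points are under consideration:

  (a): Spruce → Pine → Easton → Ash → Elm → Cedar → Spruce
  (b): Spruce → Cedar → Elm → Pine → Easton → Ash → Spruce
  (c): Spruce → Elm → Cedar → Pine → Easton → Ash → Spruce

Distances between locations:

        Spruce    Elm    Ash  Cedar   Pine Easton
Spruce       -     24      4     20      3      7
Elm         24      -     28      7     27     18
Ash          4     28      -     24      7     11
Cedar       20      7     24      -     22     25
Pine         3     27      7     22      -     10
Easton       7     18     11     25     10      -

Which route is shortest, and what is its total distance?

78 — (c) is the shortest.

(a): 3 + 10 + 11 + 28 + 7 + 20 = 79
(b): 20 + 7 + 27 + 10 + 11 + 4 = 79
(c): 24 + 7 + 22 + 10 + 11 + 4 = 78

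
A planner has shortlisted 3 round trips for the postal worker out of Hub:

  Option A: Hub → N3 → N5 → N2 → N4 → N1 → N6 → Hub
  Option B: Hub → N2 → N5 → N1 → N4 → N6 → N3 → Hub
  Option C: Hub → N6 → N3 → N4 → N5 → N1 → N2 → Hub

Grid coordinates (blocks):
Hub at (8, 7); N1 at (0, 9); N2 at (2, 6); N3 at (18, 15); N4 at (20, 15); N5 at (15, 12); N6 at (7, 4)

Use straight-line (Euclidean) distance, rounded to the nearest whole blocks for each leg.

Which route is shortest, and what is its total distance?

Option A: 13 + 4 + 14 + 20 + 21 + 9 + 3 = 84
Option B: 6 + 14 + 15 + 21 + 17 + 16 + 13 = 102
Option C: 3 + 16 + 2 + 6 + 15 + 4 + 6 = 52

Shortest is Option C, total 52 blocks.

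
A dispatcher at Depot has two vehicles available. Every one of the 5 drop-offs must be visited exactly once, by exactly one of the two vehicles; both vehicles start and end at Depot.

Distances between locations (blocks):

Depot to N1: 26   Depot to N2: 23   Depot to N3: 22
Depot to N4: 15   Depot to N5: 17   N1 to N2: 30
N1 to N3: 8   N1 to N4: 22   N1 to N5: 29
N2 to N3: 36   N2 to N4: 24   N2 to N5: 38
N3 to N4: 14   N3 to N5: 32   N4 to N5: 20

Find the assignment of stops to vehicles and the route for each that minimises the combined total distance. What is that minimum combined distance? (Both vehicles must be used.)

There are 2^4 − 1 = 15 ways to divide the 5 stops into two non-empty groups. For each, the best each vehicle can do is its own shortest tour through its group:
  {N1} + {N2, N3, N4, N5}: 52 + 110 = 162
  {N2} + {N1, N3, N4, N5}: 46 + 83 = 129
  {N1, N2} + {N3, N4, N5}: 79 + 73 = 152
  {N3} + {N1, N2, N4, N5}: 44 + 112 = 156
  {N1, N3} + {N2, N4, N5}: 56 + 84 = 140
  {N2, N3} + {N1, N4, N5}: 81 + 83 = 164
  … (15 splits in total)
  {N1, N2, N3, N4} + {N5}: 90 + 34 = 124  ← best
Best: vehicle 1 Depot → N2 → N1 → N3 → N4 → Depot = 90; vehicle 2 Depot → N5 → Depot = 34; combined 124.

Minimum combined distance: 124 blocks.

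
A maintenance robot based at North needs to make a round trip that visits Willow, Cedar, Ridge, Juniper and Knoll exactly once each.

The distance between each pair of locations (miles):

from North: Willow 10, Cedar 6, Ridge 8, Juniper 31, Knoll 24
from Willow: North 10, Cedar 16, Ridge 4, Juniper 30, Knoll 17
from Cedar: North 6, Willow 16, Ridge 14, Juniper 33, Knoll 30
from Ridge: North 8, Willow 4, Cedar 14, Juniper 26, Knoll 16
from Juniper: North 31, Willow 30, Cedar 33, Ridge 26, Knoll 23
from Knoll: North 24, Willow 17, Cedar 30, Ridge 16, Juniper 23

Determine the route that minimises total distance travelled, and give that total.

Shortest round trip = 91 miles.

With 5 stops there are 5!/2 = 60 distinct round trips (a route and its reverse cost the same).
North-Willow-Cedar-Ridge-Juniper-Knoll-North: 10+16+14+26+23+24 = 113
North-Willow-Cedar-Ridge-Knoll-Juniper-North: 10+16+14+16+23+31 = 110
North-Willow-Cedar-Juniper-Ridge-Knoll-North: 10+16+33+26+16+24 = 125
North-Willow-Cedar-Juniper-Knoll-Ridge-North: 10+16+33+23+16+8 = 106
North-Willow-Cedar-Knoll-Ridge-Juniper-North: 10+16+30+16+26+31 = 129
North-Willow-Cedar-Knoll-Juniper-Ridge-North: 10+16+30+23+26+8 = 113
North-Willow-Ridge-Cedar-Juniper-Knoll-North: 10+4+14+33+23+24 = 108
North-Willow-Ridge-Cedar-Knoll-Juniper-North: 10+4+14+30+23+31 = 112
North-Willow-Ridge-Juniper-Cedar-Knoll-North: 10+4+26+33+30+24 = 127
North-Willow-Ridge-Juniper-Knoll-Cedar-North: 10+4+26+23+30+6 = 99
North-Willow-Ridge-Knoll-Cedar-Juniper-North: 10+4+16+30+33+31 = 124
North-Willow-Ridge-Knoll-Juniper-Cedar-North: 10+4+16+23+33+6 = 92
North-Willow-Juniper-Cedar-Ridge-Knoll-North: 10+30+33+14+16+24 = 127
North-Willow-Juniper-Cedar-Knoll-Ridge-North: 10+30+33+30+16+8 = 127
… (46 more)
North-Cedar-Juniper-Knoll-Willow-Ridge-North: 6+33+23+17+4+8 = 91  ← best
The minimum is 91.
One optimal route: North → Cedar → Juniper → Knoll → Willow → Ridge → North (or its reverse).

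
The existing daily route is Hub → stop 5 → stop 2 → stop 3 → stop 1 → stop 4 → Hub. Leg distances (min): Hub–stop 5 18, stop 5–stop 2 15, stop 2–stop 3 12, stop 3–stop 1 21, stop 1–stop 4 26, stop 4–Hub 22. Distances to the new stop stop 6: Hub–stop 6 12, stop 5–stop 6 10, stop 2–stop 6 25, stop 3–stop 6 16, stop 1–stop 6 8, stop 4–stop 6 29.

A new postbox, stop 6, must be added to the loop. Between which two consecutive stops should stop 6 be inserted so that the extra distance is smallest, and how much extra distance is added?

Minimum extra distance: 3 min, inserting stop 6 between stop 3 and stop 1.

Insertion cost between consecutive stops i–j is d(i,stop 6) + d(stop 6,j) − d(i,j):
  between Hub and stop 5: 12 + 10 − 18 = 4
  between stop 5 and stop 2: 10 + 25 − 15 = 20
  between stop 2 and stop 3: 25 + 16 − 12 = 29
  between stop 3 and stop 1: 16 + 8 − 21 = 3
  between stop 1 and stop 4: 8 + 29 − 26 = 11
  between stop 4 and Hub: 29 + 12 − 22 = 19
Cheapest insertion is between stop 3 and stop 1, adding 3.
New total = 114 + 3 = 117.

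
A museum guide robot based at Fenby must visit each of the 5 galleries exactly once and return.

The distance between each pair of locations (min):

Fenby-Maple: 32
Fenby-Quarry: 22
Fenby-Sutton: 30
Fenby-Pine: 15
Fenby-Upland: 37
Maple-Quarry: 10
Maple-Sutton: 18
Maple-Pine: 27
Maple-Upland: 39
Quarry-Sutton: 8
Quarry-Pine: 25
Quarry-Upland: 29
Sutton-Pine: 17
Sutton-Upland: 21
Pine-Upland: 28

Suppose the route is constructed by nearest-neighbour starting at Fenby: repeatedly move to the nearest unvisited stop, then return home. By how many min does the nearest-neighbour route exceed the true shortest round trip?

From Fenby: Pine=15, Quarry=22, Sutton=30, Maple=32, Upland=37 → choose Pine (15).
From Pine: Sutton=17, Quarry=25, Maple=27, Upland=28 → choose Sutton (17).
From Sutton: Quarry=8, Maple=18, Upland=21 → choose Quarry (8).
From Quarry: Maple=10, Upland=29 → choose Maple (10).
From Maple: Upland=39 → choose Upland (39).
NN route Fenby → Pine → Sutton → Quarry → Maple → Upland → Fenby costs 126.
Optimal: Fenby → Maple → Quarry → Sutton → Upland → Pine → Fenby costs 114 (by enumerating all 60 distinct tours).
Excess = 126 − 114 = 12.

Excess over optimum: 12 min.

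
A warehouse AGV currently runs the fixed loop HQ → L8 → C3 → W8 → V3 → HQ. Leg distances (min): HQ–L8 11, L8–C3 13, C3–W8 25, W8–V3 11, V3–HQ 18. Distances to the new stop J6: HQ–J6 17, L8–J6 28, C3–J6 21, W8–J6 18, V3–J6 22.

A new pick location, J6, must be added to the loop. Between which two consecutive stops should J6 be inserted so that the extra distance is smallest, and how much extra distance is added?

Insertion cost between consecutive stops i–j is d(i,J6) + d(J6,j) − d(i,j):
  between HQ and L8: 17 + 28 − 11 = 34
  between L8 and C3: 28 + 21 − 13 = 36
  between C3 and W8: 21 + 18 − 25 = 14
  between W8 and V3: 18 + 22 − 11 = 29
  between V3 and HQ: 22 + 17 − 18 = 21
Cheapest insertion is between C3 and W8, adding 14.
New total = 78 + 14 = 92.

+14 min — insert J6 between C3 and W8.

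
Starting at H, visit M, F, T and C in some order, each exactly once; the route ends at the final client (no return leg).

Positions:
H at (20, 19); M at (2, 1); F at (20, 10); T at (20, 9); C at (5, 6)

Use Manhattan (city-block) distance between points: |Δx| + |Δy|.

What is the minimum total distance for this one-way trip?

There are 4! = 24 possible orderings.
H→M→F→T→C: 36+27+1+18 = 82
H→M→F→C→T: 36+27+19+18 = 100
H→M→T→F→C: 36+26+1+19 = 82
H→M→T→C→F: 36+26+18+19 = 99
H→M→C→F→T: 36+8+19+1 = 64
H→M→C→T→F: 36+8+18+1 = 63
H→F→M→T→C: 9+27+26+18 = 80
H→F→M→C→T: 9+27+8+18 = 62
H→F→T→M→C: 9+1+26+8 = 44
H→F→T→C→M: 9+1+18+8 = 36
H→F→C→M→T: 9+19+8+26 = 62
H→F→C→T→M: 9+19+18+26 = 72
H→T→M→F→C: 10+26+27+19 = 82
H→T→M→C→F: 10+26+8+19 = 63
… (10 more)
The minimum is 36.
One shortest path: H → F → T → C → M.

Shortest open route: 36.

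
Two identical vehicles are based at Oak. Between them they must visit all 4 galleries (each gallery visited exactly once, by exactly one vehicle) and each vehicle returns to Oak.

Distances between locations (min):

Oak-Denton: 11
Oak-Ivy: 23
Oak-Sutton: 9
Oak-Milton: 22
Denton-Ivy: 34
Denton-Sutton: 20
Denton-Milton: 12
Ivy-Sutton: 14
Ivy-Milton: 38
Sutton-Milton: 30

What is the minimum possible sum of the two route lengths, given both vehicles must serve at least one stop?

There are 2^3 − 1 = 7 ways to divide the 4 stops into two non-empty groups. For each, the best each vehicle can do is its own shortest tour through its group:
  {Denton} + {Ivy, Sutton, Milton}: 22 + 83 = 105
  {Ivy} + {Denton, Sutton, Milton}: 46 + 62 = 108
  {Denton, Ivy} + {Sutton, Milton}: 68 + 61 = 129
  {Sutton} + {Denton, Ivy, Milton}: 18 + 84 = 102
  {Denton, Sutton} + {Ivy, Milton}: 40 + 83 = 123
  {Ivy, Sutton} + {Denton, Milton}: 46 + 45 = 91
  … (7 splits in total)
Best: vehicle 1 Oak → Ivy → Sutton → Oak = 46; vehicle 2 Oak → Denton → Milton → Oak = 45; combined 91.

91 min — the smallest possible combined total.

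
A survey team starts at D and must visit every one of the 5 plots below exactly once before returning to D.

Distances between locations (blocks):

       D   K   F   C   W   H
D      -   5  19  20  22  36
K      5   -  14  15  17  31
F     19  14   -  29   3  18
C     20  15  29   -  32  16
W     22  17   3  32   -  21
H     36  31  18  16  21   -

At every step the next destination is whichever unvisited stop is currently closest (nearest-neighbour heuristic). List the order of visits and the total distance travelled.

Total distance 79 blocks via the nearest-neighbour route D → K → F → W → H → C → D.

At D the remaining stops are K 5, F 19, C 20, W 22, H 36; go to K.
At K the remaining stops are F 14, C 15, W 17, H 31; go to F.
At F the remaining stops are W 3, H 18, C 29; go to W.
At W the remaining stops are H 21, C 32; go to H.
At H the remaining stops are C 16; go to C.
Return C→D: 20.
Total = 5 + 14 + 3 + 21 + 16 + 20 = 79.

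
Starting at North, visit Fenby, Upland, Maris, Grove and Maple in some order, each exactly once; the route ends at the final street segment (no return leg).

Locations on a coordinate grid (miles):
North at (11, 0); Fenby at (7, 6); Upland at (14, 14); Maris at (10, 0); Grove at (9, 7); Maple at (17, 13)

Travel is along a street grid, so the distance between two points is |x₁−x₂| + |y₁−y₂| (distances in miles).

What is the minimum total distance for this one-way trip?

Shortest open route: 29 miles.

There are 5! = 120 possible orderings.
North - Fenby - Upland - Maris - Grove - Maple: 10+15+18+8+14 = 65
North - Fenby - Upland - Maris - Maple - Grove: 10+15+18+20+14 = 77
North - Fenby - Upland - Grove - Maris - Maple: 10+15+12+8+20 = 65
North - Fenby - Upland - Grove - Maple - Maris: 10+15+12+14+20 = 71
North - Fenby - Upland - Maple - Maris - Grove: 10+15+4+20+8 = 57
North - Fenby - Upland - Maple - Grove - Maris: 10+15+4+14+8 = 51
North - Fenby - Maris - Upland - Grove - Maple: 10+9+18+12+14 = 63
North - Fenby - Maris - Upland - Maple - Grove: 10+9+18+4+14 = 55
North - Fenby - Maris - Grove - Upland - Maple: 10+9+8+12+4 = 43
North - Fenby - Maris - Grove - Maple - Upland: 10+9+8+14+4 = 45
North - Fenby - Maris - Maple - Upland - Grove: 10+9+20+4+12 = 55
North - Fenby - Maris - Maple - Grove - Upland: 10+9+20+14+12 = 65
North - Fenby - Grove - Upland - Maris - Maple: 10+3+12+18+20 = 63
North - Fenby - Grove - Upland - Maple - Maris: 10+3+12+4+20 = 49
… (106 more)
North - Maris - Fenby - Grove - Upland - Maple: 1+9+3+12+4 = 29  ← best
The minimum is 29.
One shortest path: North → Maris → Fenby → Grove → Upland → Maple.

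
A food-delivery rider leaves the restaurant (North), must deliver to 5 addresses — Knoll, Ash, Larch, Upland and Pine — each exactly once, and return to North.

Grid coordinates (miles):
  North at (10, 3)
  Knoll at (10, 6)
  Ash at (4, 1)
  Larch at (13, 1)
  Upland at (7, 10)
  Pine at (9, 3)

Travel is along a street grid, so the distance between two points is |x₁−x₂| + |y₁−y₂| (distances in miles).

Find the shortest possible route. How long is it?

With 5 stops there are 5!/2 = 60 distinct round trips (a route and its reverse cost the same).
North→Knoll→Ash→Larch→Upland→Pine→North: 3+11+9+15+9+1 = 48
North→Knoll→Ash→Larch→Pine→Upland→North: 3+11+9+6+9+10 = 48
North→Knoll→Ash→Upland→Larch→Pine→North: 3+11+12+15+6+1 = 48
North→Knoll→Ash→Upland→Pine→Larch→North: 3+11+12+9+6+5 = 46
North→Knoll→Ash→Pine→Larch→Upland→North: 3+11+7+6+15+10 = 52
North→Knoll→Ash→Pine→Upland→Larch→North: 3+11+7+9+15+5 = 50
North→Knoll→Larch→Ash→Upland→Pine→North: 3+8+9+12+9+1 = 42
North→Knoll→Larch→Ash→Pine→Upland→North: 3+8+9+7+9+10 = 46
North→Knoll→Larch→Upland→Ash→Pine→North: 3+8+15+12+7+1 = 46
North→Knoll→Larch→Upland→Pine→Ash→North: 3+8+15+9+7+8 = 50
North→Knoll→Larch→Pine→Ash→Upland→North: 3+8+6+7+12+10 = 46
North→Knoll→Larch→Pine→Upland→Ash→North: 3+8+6+9+12+8 = 46
North→Knoll→Upland→Ash→Larch→Pine→North: 3+7+12+9+6+1 = 38
North→Knoll→Upland→Ash→Pine→Larch→North: 3+7+12+7+6+5 = 40
… (46 more)
The minimum is 38.
One optimal route: North → Knoll → Upland → Ash → Larch → Pine → North (or its reverse).

Shortest round trip = 38 miles.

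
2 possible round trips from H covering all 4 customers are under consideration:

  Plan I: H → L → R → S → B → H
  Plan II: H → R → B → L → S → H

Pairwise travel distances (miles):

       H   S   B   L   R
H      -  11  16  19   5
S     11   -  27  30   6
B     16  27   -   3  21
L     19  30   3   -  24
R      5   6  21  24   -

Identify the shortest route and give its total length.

Plan I: 19 + 24 + 6 + 27 + 16 = 92
Plan II: 5 + 21 + 3 + 30 + 11 = 70

70 miles — Plan II is the shortest.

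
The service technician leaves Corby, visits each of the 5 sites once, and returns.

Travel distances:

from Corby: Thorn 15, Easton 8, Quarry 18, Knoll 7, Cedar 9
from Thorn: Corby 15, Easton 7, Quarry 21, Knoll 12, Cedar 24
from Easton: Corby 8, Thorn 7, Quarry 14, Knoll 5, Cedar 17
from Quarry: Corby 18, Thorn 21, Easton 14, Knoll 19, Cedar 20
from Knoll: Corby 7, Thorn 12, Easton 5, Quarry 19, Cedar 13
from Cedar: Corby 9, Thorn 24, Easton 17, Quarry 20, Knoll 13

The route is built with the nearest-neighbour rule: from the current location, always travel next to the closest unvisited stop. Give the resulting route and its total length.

Total distance 69 via the nearest-neighbour route Corby → Knoll → Easton → Thorn → Quarry → Cedar → Corby.

At Corby the remaining stops are Knoll 7, Easton 8, Cedar 9, Thorn 15, Quarry 18; go to Knoll.
At Knoll the remaining stops are Easton 5, Thorn 12, Cedar 13, Quarry 19; go to Easton.
At Easton the remaining stops are Thorn 7, Quarry 14, Cedar 17; go to Thorn.
At Thorn the remaining stops are Quarry 21, Cedar 24; go to Quarry.
At Quarry the remaining stops are Cedar 20; go to Cedar.
Return Cedar→Corby: 9.
Total = 7 + 5 + 7 + 21 + 20 + 9 = 69.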